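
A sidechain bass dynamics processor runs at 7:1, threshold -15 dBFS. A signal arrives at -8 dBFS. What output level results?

-8 dBFS sits 7 dB over threshold.
The 7 dB excess becomes 1 dB after 7:1 reduction.
That puts the output at -14 dBFS.

-14 dBFS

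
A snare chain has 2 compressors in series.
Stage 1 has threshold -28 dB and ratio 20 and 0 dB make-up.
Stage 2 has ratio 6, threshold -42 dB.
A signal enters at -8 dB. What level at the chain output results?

Stage 1: overshoot 20 dB → 20/20 = 1 dB → -27 dB.
Stage 2: -27 dB is 15 dB over -42 dB; at 6:1 that becomes 2.5 dB over, giving -39.5 dB.

-39.5 dB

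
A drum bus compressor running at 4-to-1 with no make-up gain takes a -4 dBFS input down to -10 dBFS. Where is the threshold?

-12 dBFS

Let T be the threshold. Output overshoot = (input overshoot)/R, so -10 − T = (-4 − T)/4.
4·(-10 − T) = -4 − T → 3·T = -40 − (-4) = -36.
T = -36/3 = -12 dBFS.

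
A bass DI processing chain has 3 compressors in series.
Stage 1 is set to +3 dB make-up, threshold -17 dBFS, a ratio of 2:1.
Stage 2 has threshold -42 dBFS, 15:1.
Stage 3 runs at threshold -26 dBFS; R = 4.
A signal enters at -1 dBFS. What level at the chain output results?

Stage 1: -1 dBFS is 16 dB over -17 dBFS; at 2:1 that becomes 8 dB over, giving -9 dBFS; +3 dB make-up → -6 dBFS.
Stage 2: -6 dBFS is 36 dB over -42 dBFS; at 15:1 that becomes 2.4 dB over, giving -39.6 dBFS.
Stage 3: below threshold (-39.6 ≤ -26); passes unchanged; output -39.6 dBFS.

-39.6 dBFS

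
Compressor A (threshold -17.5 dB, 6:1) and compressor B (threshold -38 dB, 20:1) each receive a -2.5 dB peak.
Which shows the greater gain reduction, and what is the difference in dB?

A: overshoot 15 dB → output overshoot 2.5 dB → GR 12.5 dB.
B: overshoot 35.5 dB → output overshoot 1.775 dB → GR 33.725 dB.
Difference: 21.225 dB in favour of B.

B, by 21.225 dB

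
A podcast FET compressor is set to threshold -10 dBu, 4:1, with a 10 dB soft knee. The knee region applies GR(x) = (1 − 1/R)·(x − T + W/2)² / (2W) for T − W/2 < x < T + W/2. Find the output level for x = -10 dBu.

-10.9375 dBu

x − T + W/2 = -10 − (-10) + 5 = 5.
GR = (1 − 1/4) × 5² / 20 = 0.75 × 25 / 20 = 0.9375 dB.
Output = -10 − 0.9375 = -10.9375 dBu.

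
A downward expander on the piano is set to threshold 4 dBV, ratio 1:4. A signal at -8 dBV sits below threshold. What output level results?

The input is 12 dB below the 4 dBV threshold.
A 1:4 expander multiplies undershoot by 4: 12 × 4 = 48 dB below threshold.
Output = 4 − 48 = -44 dBV.

-44 dBV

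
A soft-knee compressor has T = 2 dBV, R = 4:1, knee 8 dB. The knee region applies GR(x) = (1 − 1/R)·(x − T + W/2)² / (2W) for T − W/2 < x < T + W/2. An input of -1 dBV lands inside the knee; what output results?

-1.046875 dBV

x − T + W/2 = -1 − 2 + 4 = 1.
GR = (1 − 1/4) × 1² / 16 = 0.75 × 1 / 16 = 0.046875 dB.
Output = -1 − 0.046875 = -1.046875 dBV.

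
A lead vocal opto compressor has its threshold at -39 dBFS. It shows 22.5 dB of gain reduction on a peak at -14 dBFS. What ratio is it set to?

10:1

Input overshoot = -14 − (-39) = 25 dB.
Output overshoot = 25 − 22.5 = 2.5 dB.
Ratio = input overshoot / output overshoot = 25 / 2.5 = 10.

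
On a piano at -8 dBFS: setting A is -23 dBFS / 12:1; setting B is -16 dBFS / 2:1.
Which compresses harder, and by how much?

A, by 9.75 dB

A: overshoot 15 dB → output overshoot 1.25 dB → GR 13.75 dB.
B: overshoot 8 dB → output overshoot 4 dB → GR 4 dB.
Difference: 9.75 dB in favour of A.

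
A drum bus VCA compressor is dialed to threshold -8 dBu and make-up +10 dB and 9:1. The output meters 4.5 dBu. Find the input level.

Before make-up, the level was 4.5 − 10 = -5.5 dBu.
Post-compression overshoot = -5.5 − (-8) = 2.5 dB.
Undo the ratio: input overshoot = 2.5 × 9 = 22.5 dB, giving input = 14.5 dBu.

14.5 dBu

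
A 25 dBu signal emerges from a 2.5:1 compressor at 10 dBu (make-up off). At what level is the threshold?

Gain reduction = 25 − 10 = 15 dB; output overshoot = GR / (R − 1) = 15 / 1.5 = 10 dB.
Threshold = output − output overshoot = 10 − 10 = 0 dBu.

0 dBu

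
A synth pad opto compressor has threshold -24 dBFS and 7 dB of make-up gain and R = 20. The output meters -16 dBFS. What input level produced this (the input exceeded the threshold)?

-4 dBFS

Remove make-up: -16 − 7 = -23 dBFS.
The compressed level sits -23 − (-24) = 1 dB over threshold.
Input overshoot = R × output overshoot = 20 dB → input = -24 + 20 = -4 dBFS.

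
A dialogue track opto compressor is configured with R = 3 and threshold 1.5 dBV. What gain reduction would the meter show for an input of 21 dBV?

13 dB

Overshoot = 21 − 1.5 = 19.5 dB.
A 3:1 ratio leaves 6.5 dB of that excess.
GR = overshoot in − overshoot out = 19.5 − 6.5 = 13 dB.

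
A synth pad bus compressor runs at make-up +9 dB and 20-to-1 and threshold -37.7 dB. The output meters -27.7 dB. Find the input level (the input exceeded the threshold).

-17.7 dB

Before make-up, the level was -27.7 − 9 = -36.7 dB.
That's 1 dB above the -37.7 dB threshold.
Before 20:1 compression the overshoot was 1 × 20 = 20 dB, so input = -37.7 + 20 = -17.7 dB.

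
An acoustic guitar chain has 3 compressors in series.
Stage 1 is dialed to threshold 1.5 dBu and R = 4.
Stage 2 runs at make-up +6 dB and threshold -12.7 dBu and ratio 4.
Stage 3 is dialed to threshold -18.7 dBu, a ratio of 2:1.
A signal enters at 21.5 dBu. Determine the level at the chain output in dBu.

-10.3 dBu

Stage 1: 20 dB above 1.5 dBu, reduced 4:1 to 5 dB above → 6.5 dBu.
Stage 2: overshoot 19.2 dB → 19.2/4 = 4.8 dB → -7.9 dBu; +6 dB make-up → -1.9 dBu.
Stage 3: 16.8 dB above -18.7 dBu, reduced 2:1 to 8.4 dB above → -10.3 dBu.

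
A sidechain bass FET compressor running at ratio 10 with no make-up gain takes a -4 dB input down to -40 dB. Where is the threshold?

Let T be the threshold. Output overshoot = (input overshoot)/R, so -40 − T = (-4 − T)/10.
10·(-40 − T) = -4 − T → 9·T = -400 − (-4) = -396.
T = -396/9 = -44 dB.

-44 dB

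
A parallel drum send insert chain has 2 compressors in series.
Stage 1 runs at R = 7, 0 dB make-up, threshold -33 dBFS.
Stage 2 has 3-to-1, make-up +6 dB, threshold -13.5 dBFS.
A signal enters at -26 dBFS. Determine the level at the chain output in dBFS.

-26 dBFS

Stage 1: -26 dBFS is 7 dB over -33 dBFS; at 7:1 that becomes 1 dB over, giving -32 dBFS.
Stage 2: -32 dBFS ≤ -13.5 dBFS, so stage 2 doesn't engage; make-up brings it to -26 dBFS.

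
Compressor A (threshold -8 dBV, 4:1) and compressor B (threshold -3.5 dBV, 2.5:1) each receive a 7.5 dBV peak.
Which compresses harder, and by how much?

A: overshoot 15.5 dB → output overshoot 3.875 dB → GR 11.625 dB.
B: overshoot 11 dB → output overshoot 4.4 dB → GR 6.6 dB.
A applies 5.025 dB more gain reduction.

A, by 5.025 dB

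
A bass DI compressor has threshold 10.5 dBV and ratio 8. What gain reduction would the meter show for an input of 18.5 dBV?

18.5 dBV exceeds the threshold by 8 dB.
A 8:1 ratio leaves 1 dB of that excess.
Gain reduction = 8 − 1 = 7 dB.

7 dB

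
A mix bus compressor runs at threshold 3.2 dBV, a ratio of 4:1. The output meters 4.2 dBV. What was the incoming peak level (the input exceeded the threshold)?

The compressed level sits 4.2 − 3.2 = 1 dB over threshold.
Undo the ratio: input overshoot = 1 × 4 = 4 dB, giving input = 7.2 dBV.

7.2 dBV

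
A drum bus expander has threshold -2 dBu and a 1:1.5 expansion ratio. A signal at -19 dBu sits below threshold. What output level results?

-27.5 dBu

Below threshold, a 1:1.5 expander applies gain = (1.5−1)×(T − x) of attenuation.
(1.5−1) × 17 = 8.5 dB, so output = -19 − 8.5 = -27.5 dBu.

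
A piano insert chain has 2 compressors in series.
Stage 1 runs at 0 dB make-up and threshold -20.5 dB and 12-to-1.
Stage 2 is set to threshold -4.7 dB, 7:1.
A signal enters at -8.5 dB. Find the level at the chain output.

-19.5 dB

Stage 1: 12 dB above -20.5 dB, reduced 12:1 to 1 dB above → -19.5 dB.
Stage 2: -19.5 dB ≤ -4.7 dB, so stage 2 doesn't engage; output -19.5 dB.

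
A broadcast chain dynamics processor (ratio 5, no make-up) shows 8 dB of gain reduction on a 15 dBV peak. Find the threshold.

5 dBV

Let T be the threshold. Output overshoot = (input overshoot)/R, so 7 − T = (15 − T)/5.
5·(7 − T) = 15 − T → 4·T = 35 − 15 = 20.
T = 20/4 = 5 dBV.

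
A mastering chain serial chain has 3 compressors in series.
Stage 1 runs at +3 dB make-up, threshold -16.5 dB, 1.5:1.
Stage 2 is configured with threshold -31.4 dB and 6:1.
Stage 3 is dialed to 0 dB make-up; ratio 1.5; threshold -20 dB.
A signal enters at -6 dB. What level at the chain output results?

Stage 1: 10.5 dB above -16.5 dB, reduced 1.5:1 to 7 dB above → -9.5 dB; +3 dB make-up → -6.5 dB.
Stage 2: 24.9 dB above -31.4 dB, reduced 6:1 to 4.15 dB above → -27.25 dB.
Stage 3: -27.25 dB ≤ -20 dB, so stage 3 doesn't engage; output -27.25 dB.

-27.25 dB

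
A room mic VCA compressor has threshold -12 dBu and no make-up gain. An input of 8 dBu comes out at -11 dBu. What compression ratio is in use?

Input overshoot = 8 − (-12) = 20 dB; output overshoot = -11 − (-12) = 1 dB.
Ratio = 20 / 1 = 20.

20:1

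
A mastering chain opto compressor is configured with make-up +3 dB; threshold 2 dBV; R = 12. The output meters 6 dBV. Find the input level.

14 dBV

Before make-up, the level was 6 − 3 = 3 dBV.
That's 1 dB above the 2 dBV threshold.
Input overshoot = R × output overshoot = 12 dB → input = 2 + 12 = 14 dBV.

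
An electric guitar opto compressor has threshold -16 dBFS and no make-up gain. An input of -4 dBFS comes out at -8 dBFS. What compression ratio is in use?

Input overshoot = -4 − (-16) = 12 dB; output overshoot = -8 − (-16) = 8 dB.
Ratio = 12 / 8 = 1.5.

1.5:1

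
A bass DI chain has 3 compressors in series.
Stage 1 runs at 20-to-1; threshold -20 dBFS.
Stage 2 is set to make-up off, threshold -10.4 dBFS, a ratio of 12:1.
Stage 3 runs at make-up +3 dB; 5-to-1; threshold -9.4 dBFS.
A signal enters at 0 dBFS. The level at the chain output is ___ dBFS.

-16 dBFS

Stage 1: overshoot 20 dB → 20/20 = 1 dB → -19 dBFS.
Stage 2: below threshold (-19 ≤ -10.4); passes unchanged; output -19 dBFS.
Stage 3: -19 dBFS is at or below the -9.4 dBFS threshold — no compression; make-up brings it to -16 dBFS.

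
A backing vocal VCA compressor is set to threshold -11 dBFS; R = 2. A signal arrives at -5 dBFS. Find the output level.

-5 dBFS sits 6 dB over threshold.
At 2:1 the overshoot is divided by 2, leaving 3 dB above threshold.
So the level is -11 + 3 = -8 dBFS.

-8 dBFS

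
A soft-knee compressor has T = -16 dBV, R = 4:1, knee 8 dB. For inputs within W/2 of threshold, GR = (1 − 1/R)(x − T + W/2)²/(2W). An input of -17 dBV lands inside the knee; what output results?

x − T + W/2 = -17 − (-16) + 4 = 3.
GR = (1 − 1/4) × 3² / 16 = 0.75 × 9 / 16 = 0.421875 dB.
Output = -17 − 0.421875 = -17.421875 dBV.

-17.421875 dBV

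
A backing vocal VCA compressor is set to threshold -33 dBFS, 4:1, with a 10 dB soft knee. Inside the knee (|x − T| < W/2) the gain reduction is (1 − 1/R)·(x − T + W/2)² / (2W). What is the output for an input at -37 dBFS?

-37.0375 dBFS

x − T + W/2 = -37 − (-33) + 5 = 1.
GR = (1 − 1/4) × 1² / 20 = 0.75 × 1 / 20 = 0.0375 dB.
Output = -37 − 0.0375 = -37.0375 dBFS.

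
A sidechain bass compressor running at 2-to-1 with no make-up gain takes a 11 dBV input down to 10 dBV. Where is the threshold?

Let T be the threshold. Output overshoot = (input overshoot)/R, so 10 − T = (11 − T)/2.
2·(10 − T) = 11 − T → 1·T = 20 − 11 = 9.
T = 9/1 = 9 dBV.

9 dBV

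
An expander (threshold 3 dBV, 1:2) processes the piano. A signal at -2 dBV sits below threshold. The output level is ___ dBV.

-7 dBV

The input is 5 dB below the 3 dBV threshold.
A 1:2 expander multiplies undershoot by 2: 5 × 2 = 10 dB below threshold.
Output = 3 − 10 = -7 dBV.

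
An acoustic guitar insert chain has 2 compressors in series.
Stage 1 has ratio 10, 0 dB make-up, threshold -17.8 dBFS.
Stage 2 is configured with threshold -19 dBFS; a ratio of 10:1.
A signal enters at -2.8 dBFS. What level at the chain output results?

Stage 1: 15 dB above -17.8 dBFS, reduced 10:1 to 1.5 dB above → -16.3 dBFS.
Stage 2: 2.7 dB above -19 dBFS, reduced 10:1 to 0.27 dB above → -18.73 dBFS.

-18.73 dBFS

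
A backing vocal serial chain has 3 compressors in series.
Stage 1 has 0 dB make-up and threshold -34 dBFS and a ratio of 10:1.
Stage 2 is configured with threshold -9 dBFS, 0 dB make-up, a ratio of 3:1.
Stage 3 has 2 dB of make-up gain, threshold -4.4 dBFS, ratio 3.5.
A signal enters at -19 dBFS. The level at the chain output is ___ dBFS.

Stage 1: 15 dB above -34 dBFS, reduced 10:1 to 1.5 dB above → -32.5 dBFS.
Stage 2: -32.5 dBFS ≤ -9 dBFS, so stage 2 doesn't engage; output -32.5 dBFS.
Stage 3: -32.5 dBFS ≤ -4.4 dBFS, so stage 3 doesn't engage; make-up brings it to -30.5 dBFS.

-30.5 dBFS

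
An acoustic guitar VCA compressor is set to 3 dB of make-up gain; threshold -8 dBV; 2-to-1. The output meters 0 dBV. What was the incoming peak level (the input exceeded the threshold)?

2 dBV

Remove make-up: 0 − 3 = -3 dBV.
That's 5 dB above the -8 dBV threshold.
Input overshoot = R × output overshoot = 10 dB → input = -8 + 10 = 2 dBV.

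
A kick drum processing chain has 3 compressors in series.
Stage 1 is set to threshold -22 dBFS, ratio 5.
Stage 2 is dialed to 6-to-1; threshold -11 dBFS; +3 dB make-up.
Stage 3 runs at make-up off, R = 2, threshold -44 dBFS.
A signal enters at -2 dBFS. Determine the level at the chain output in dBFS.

Stage 1: overshoot 20 dB → 20/5 = 4 dB → -18 dBFS.
Stage 2: -18 dBFS ≤ -11 dBFS, so stage 2 doesn't engage; make-up brings it to -15 dBFS.
Stage 3: 29 dB above -44 dBFS, reduced 2:1 to 14.5 dB above → -29.5 dBFS.

-29.5 dBFS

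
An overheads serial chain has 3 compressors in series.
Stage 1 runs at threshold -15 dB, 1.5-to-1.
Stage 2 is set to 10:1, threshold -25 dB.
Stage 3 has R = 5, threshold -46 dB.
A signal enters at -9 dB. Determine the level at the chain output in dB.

-41.52 dB

Stage 1: overshoot 6 dB → 6/1.5 = 4 dB → -11 dB.
Stage 2: overshoot 14 dB → 14/10 = 1.4 dB → -23.6 dB.
Stage 3: 22.4 dB above -46 dB, reduced 5:1 to 4.48 dB above → -41.52 dB.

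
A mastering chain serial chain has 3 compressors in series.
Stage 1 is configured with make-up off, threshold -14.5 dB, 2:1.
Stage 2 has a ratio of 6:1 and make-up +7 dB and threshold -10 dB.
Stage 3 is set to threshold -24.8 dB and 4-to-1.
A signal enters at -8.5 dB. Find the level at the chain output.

Stage 1: 6 dB above -14.5 dB, reduced 2:1 to 3 dB above → -11.5 dB.
Stage 2: -11.5 dB ≤ -10 dB, so stage 2 doesn't engage; make-up brings it to -4.5 dB.
Stage 3: overshoot 20.3 dB → 20.3/4 = 5.075 dB → -19.725 dB.

-19.725 dB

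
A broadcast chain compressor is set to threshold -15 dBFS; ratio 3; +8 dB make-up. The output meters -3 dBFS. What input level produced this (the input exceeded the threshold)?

-3 dBFS

Stripping the +8 dB make-up gives -11 dBFS at the gain stage.
The compressed level sits -11 − (-15) = 4 dB over threshold.
Undo the ratio: input overshoot = 4 × 3 = 12 dB, giving input = -3 dBFS.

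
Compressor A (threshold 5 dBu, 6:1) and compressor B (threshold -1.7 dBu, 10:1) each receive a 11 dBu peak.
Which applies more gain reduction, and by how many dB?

A: overshoot 6 dB → output overshoot 1 dB → GR 5 dB.
B: overshoot 12.7 dB → output overshoot 1.27 dB → GR 11.43 dB.
B applies 6.43 dB more gain reduction.

B, by 6.43 dB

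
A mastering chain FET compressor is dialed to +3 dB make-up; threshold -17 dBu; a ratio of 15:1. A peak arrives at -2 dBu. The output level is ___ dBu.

-13 dBu

The input is 15 dB above the -17 dBu threshold.
The 15 dB excess becomes 1 dB after 15:1 reduction.
That puts the output at -16 dBu; make-up adds 3 dB, giving -13 dBu.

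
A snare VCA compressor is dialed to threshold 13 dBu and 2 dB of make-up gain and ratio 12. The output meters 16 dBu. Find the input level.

Before make-up, the level was 16 − 2 = 14 dBu.
The compressed level sits 14 − 13 = 1 dB over threshold.
Before 12:1 compression the overshoot was 1 × 12 = 12 dB, so input = 13 + 12 = 25 dBu.

25 dBu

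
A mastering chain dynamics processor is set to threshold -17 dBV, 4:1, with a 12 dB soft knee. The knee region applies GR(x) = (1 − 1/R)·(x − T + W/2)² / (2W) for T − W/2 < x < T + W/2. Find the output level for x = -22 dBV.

-22.03125 dBV

x − T + W/2 = -22 − (-17) + 6 = 1.
GR = (1 − 1/4) × 1² / 24 = 0.75 × 1 / 24 = 0.03125 dB.
Output = -22 − 0.03125 = -22.03125 dBV.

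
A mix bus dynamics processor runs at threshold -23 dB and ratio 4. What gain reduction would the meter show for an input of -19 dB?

-19 dB exceeds the threshold by 4 dB.
After 4:1 compression the overshoot becomes 4/4 = 1 dB.
GR = overshoot in − overshoot out = 4 − 1 = 3 dB.

3 dB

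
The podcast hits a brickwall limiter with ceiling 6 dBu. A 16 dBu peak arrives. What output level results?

At ∞:1, everything above 6 dBu is held at the ceiling.

6 dBu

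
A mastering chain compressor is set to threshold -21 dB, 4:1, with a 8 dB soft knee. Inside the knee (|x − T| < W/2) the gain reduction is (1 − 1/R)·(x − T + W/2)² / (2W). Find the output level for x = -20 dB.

-21.171875 dB

x − T + W/2 = -20 − (-21) + 4 = 5.
GR = (1 − 1/4) × 5² / 16 = 0.75 × 25 / 16 = 1.171875 dB.
Output = -20 − 1.171875 = -21.171875 dB.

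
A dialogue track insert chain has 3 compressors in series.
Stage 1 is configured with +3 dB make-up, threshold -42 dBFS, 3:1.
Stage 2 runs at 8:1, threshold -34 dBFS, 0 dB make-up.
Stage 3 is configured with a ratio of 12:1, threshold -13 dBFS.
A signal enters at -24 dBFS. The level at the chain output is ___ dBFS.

Stage 1: 18 dB above -42 dBFS, reduced 3:1 to 6 dB above → -36 dBFS; +3 dB make-up → -33 dBFS.
Stage 2: 1 dB above -34 dBFS, reduced 8:1 to 0.125 dB above → -33.875 dBFS.
Stage 3: below threshold (-33.875 ≤ -13); passes unchanged; output -33.875 dBFS.

-33.875 dBFS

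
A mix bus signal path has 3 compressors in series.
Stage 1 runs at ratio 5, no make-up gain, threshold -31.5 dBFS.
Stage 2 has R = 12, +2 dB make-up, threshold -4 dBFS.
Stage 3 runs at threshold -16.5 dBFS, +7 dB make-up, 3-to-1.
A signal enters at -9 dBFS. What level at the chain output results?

Stage 1: -9 dBFS is 22.5 dB over -31.5 dBFS; at 5:1 that becomes 4.5 dB over, giving -27 dBFS.
Stage 2: -27 dBFS is at or below the -4 dBFS threshold — no compression; make-up brings it to -25 dBFS.
Stage 3: -25 dBFS ≤ -16.5 dBFS, so stage 3 doesn't engage; make-up brings it to -18 dBFS.

-18 dBFS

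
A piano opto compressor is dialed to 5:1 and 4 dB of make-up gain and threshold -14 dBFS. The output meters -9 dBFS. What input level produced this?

Stripping the +4 dB make-up gives -13 dBFS at the gain stage.
That's 1 dB above the -14 dBFS threshold.
Input overshoot = R × output overshoot = 5 dB → input = -14 + 5 = -9 dBFS.

-9 dBFS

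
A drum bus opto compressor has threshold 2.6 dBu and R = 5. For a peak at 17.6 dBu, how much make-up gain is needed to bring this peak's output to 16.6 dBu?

11 dB

Without make-up, output = threshold + overshoot/5 = 2.6 + 3 = 5.6 dBu.
Gap to target: 11 dB.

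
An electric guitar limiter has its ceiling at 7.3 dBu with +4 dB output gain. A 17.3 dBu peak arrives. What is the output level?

11.3 dBu

A brickwall limiter is an ∞:1 compressor: any input above the ceiling is clamped to 7.3 dBu.
Output gain then adds 4 dB: 7.3 + 4 = 11.3 dBu.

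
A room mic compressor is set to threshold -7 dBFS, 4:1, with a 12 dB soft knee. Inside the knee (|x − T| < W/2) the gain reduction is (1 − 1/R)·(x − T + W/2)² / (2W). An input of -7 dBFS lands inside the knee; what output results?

x − T + W/2 = -7 − (-7) + 6 = 6.
GR = (1 − 1/4) × 6² / 24 = 0.75 × 36 / 24 = 1.125 dB.
Output = -7 − 1.125 = -8.125 dBFS.

-8.125 dBFS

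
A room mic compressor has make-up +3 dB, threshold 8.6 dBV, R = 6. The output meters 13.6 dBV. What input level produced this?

Before make-up, the level was 13.6 − 3 = 10.6 dBV.
Post-compression overshoot = 10.6 − 8.6 = 2 dB.
Input overshoot = R × output overshoot = 12 dB → input = 8.6 + 12 = 20.6 dBV.

20.6 dBV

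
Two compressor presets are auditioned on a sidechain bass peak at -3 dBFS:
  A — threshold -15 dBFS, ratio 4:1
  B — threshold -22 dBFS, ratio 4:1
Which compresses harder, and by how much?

B, by 5.25 dB

A: overshoot 12 dB → output overshoot 3 dB → GR 9 dB.
B: overshoot 19 dB → output overshoot 4.75 dB → GR 14.25 dB.
B reduces 5.25 dB more.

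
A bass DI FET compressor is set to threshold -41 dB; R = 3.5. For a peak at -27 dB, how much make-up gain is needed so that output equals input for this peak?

10 dB

Overshoot 14 dB → 14/3.5 = 4 dB after compression, so the compressed level is -41 + 4 = -37 dB.
Make-up = target − compressed = -27 − (-37) = 10 dB.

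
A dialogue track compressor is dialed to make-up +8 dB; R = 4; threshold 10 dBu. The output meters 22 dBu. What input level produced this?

Stripping the +8 dB make-up gives 14 dBu at the gain stage.
The compressed level sits 14 − 10 = 4 dB over threshold.
Input overshoot = R × output overshoot = 16 dB → input = 10 + 16 = 26 dBu.

26 dBu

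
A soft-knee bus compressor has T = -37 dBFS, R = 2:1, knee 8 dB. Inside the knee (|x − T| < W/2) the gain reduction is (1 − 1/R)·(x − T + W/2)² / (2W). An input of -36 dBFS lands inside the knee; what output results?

-36.78125 dBFS

x − T + W/2 = -36 − (-37) + 4 = 5.
GR = (1 − 1/2) × 5² / 16 = 0.5 × 25 / 16 = 0.78125 dB.
Output = -36 − 0.78125 = -36.78125 dBFS.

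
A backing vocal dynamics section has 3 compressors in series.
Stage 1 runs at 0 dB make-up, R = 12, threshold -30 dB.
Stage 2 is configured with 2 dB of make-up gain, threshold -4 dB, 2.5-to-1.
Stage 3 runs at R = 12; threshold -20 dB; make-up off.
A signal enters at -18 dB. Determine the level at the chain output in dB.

-27 dB

Stage 1: overshoot 12 dB → 12/12 = 1 dB → -29 dB.
Stage 2: -29 dB ≤ -4 dB, so stage 2 doesn't engage; make-up brings it to -27 dB.
Stage 3: -27 dB is at or below the -20 dB threshold — no compression; output -27 dB.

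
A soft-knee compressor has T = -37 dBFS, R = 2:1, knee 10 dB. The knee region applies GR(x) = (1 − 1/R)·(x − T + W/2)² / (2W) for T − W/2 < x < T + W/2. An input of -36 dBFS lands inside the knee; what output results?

x − T + W/2 = -36 − (-37) + 5 = 6.
GR = (1 − 1/2) × 6² / 20 = 0.5 × 36 / 20 = 0.9 dB.
Output = -36 − 0.9 = -36.9 dBFS.

-36.9 dBFS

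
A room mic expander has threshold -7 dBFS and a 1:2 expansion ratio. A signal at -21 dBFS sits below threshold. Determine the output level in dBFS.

Undershoot = (-7) − (-21) = 14 dB.
At 1:2, that expands to 28 dB under threshold.
Output = -7 − 28 = -35 dBFS.

-35 dBFS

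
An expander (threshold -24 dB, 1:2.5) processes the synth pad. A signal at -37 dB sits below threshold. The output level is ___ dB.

Undershoot = (-24) − (-37) = 13 dB.
At 1:2.5, that expands to 32.5 dB under threshold.
Output = -24 − 32.5 = -56.5 dB.

-56.5 dB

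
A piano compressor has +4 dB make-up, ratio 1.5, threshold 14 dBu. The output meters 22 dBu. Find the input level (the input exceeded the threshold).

Before make-up, the level was 22 − 4 = 18 dBu.
That's 4 dB above the 14 dBu threshold.
Before 1.5:1 compression the overshoot was 4 × 1.5 = 6 dB, so input = 14 + 6 = 20 dBu.

20 dBu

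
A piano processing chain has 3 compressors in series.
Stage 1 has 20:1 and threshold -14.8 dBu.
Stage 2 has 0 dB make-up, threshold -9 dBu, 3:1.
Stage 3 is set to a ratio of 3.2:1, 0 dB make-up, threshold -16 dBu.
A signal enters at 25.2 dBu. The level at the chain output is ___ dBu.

-15 dBu

Stage 1: overshoot 40 dB → 40/20 = 2 dB → -12.8 dBu.
Stage 2: below threshold (-12.8 ≤ -9); passes unchanged; output -12.8 dBu.
Stage 3: -12.8 dBu is 3.2 dB over -16 dBu; at 3.2:1 that becomes 1 dB over, giving -15 dBu.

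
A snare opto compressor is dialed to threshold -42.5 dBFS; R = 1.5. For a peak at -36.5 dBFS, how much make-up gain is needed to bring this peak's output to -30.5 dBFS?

8 dB

Without make-up, output = threshold + overshoot/1.5 = -42.5 + 4 = -38.5 dBFS.
Gap to target: 8 dB.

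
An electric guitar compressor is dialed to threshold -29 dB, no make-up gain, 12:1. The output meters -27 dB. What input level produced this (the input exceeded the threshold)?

That's 2 dB above the -29 dB threshold.
Undo the ratio: input overshoot = 2 × 12 = 24 dB, giving input = -5 dB.

-5 dB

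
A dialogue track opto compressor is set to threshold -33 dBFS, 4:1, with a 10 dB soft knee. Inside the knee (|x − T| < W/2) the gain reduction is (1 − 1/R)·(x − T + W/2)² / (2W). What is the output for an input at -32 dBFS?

-33.35 dBFS

x − T + W/2 = -32 − (-33) + 5 = 6.
GR = (1 − 1/4) × 6² / 20 = 0.75 × 36 / 20 = 1.35 dB.
Output = -32 − 1.35 = -33.35 dBFS.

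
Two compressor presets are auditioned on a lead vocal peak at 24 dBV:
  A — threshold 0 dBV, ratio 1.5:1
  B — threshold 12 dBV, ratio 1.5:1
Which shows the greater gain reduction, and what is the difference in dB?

A: 24 dB over, compressed to 16 dB over, so 8 dB of GR.
B: 12 dB over, compressed to 8 dB over, so 4 dB of GR.
A applies 4 dB more gain reduction.

A, by 4 dB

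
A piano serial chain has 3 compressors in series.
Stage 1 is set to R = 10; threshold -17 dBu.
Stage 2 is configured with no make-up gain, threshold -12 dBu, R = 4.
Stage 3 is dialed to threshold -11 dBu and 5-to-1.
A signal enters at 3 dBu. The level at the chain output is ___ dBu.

Stage 1: 20 dB above -17 dBu, reduced 10:1 to 2 dB above → -15 dBu.
Stage 2: -15 dBu is at or below the -12 dBu threshold — no compression; output -15 dBu.
Stage 3: below threshold (-15 ≤ -11); passes unchanged; output -15 dBu.

-15 dBu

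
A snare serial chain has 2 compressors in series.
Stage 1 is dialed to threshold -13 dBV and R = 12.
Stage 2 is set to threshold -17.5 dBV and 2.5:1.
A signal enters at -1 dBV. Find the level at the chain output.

-15.3 dBV

Stage 1: overshoot 12 dB → 12/12 = 1 dB → -12 dBV.
Stage 2: overshoot 5.5 dB → 5.5/2.5 = 2.2 dB → -15.3 dBV.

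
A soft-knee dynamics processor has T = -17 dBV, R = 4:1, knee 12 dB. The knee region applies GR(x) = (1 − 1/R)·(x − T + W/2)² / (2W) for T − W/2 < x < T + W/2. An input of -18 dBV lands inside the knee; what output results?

-18.78125 dBV

x − T + W/2 = -18 − (-17) + 6 = 5.
GR = (1 − 1/4) × 5² / 24 = 0.75 × 25 / 24 = 0.78125 dB.
Output = -18 − 0.78125 = -18.78125 dBV.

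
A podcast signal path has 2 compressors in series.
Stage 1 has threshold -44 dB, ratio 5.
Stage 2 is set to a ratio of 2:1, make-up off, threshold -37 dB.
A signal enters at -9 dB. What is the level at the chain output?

-37 dB

Stage 1: 35 dB above -44 dB, reduced 5:1 to 7 dB above → -37 dB.
Stage 2: below threshold (-37 ≤ -37); passes unchanged; output -37 dB.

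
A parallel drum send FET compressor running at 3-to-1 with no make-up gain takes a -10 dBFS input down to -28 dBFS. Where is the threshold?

Gain reduction = -10 − (-28) = 18 dB; output overshoot = GR / (R − 1) = 18 / 2 = 9 dB.
Threshold = output − output overshoot = -28 − 9 = -37 dBFS.

-37 dBFS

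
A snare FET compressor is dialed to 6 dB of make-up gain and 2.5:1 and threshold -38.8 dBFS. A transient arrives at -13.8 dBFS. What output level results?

-22.8 dBFS

The input is 25 dB above the -38.8 dBFS threshold.
The 25 dB excess becomes 10 dB after 2.5:1 reduction.
That puts the output at -28.8 dBFS; make-up adds 6 dB, giving -22.8 dBFS.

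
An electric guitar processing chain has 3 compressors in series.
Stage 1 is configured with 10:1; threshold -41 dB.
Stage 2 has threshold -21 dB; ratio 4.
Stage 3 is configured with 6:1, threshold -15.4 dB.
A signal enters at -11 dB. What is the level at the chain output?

Stage 1: overshoot 30 dB → 30/10 = 3 dB → -38 dB.
Stage 2: -38 dB ≤ -21 dB, so stage 2 doesn't engage; output -38 dB.
Stage 3: -38 dB ≤ -15.4 dB, so stage 3 doesn't engage; output -38 dB.

-38 dB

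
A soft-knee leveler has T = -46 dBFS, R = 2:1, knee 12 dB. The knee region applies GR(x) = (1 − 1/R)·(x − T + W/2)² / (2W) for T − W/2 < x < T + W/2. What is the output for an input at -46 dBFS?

x − T + W/2 = -46 − (-46) + 6 = 6.
GR = (1 − 1/2) × 6² / 24 = 0.5 × 36 / 24 = 0.75 dB.
Output = -46 − 0.75 = -46.75 dBFS.

-46.75 dBFS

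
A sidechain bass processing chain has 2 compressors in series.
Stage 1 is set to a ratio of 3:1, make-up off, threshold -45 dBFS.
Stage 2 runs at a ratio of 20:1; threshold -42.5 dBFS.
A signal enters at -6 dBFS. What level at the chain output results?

-41.975 dBFS

Stage 1: overshoot 39 dB → 39/3 = 13 dB → -32 dBFS.
Stage 2: 10.5 dB above -42.5 dBFS, reduced 20:1 to 0.525 dB above → -41.975 dBFS.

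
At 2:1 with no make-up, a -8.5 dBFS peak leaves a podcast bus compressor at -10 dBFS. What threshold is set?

-11.5 dBFS

Let T be the threshold. Output overshoot = (input overshoot)/R, so -10 − T = (-8.5 − T)/2.
2·(-10 − T) = -8.5 − T → 1·T = -20 − (-8.5) = -11.5.
T = -11.5/1 = -11.5 dBFS.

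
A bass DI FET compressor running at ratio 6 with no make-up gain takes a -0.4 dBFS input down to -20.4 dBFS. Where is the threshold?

-24.4 dBFS

Let T be the threshold. Output overshoot = (input overshoot)/R, so -20.4 − T = (-0.4 − T)/6.
6·(-20.4 − T) = -0.4 − T → 5·T = -122.4 − (-0.4) = -122.
T = -122/5 = -24.4 dBFS.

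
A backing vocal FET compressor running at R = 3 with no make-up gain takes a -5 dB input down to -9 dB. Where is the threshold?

Input is 6 dB above T (since output overshoot × R = input overshoot: (-9 − T)·3 = -5 − T gives T = -11 dB).
Check: -11 + (-5 − (-11))/3 = -11 + 2 = -9 dB. ✓

-11 dB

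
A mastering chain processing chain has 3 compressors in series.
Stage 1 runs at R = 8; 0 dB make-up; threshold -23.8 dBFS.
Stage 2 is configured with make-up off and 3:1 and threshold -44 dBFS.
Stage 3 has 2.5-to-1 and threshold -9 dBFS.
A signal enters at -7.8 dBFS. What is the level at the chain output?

-36.6 dBFS

Stage 1: overshoot 16 dB → 16/8 = 2 dB → -21.8 dBFS.
Stage 2: -21.8 dBFS is 22.2 dB over -44 dBFS; at 3:1 that becomes 7.4 dB over, giving -36.6 dBFS.
Stage 3: -36.6 dBFS is at or below the -9 dBFS threshold — no compression; output -36.6 dBFS.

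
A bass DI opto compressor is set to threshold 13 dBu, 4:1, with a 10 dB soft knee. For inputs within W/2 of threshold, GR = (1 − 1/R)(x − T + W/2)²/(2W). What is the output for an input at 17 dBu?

x − T + W/2 = 17 − 13 + 5 = 9.
GR = (1 − 1/4) × 9² / 20 = 0.75 × 81 / 20 = 3.0375 dB.
Output = 17 − 3.0375 = 13.9625 dBu.

13.9625 dBu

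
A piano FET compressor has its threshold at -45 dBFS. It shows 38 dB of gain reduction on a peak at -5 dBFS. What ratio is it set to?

20:1

Input overshoot = -5 − (-45) = 40 dB.
Output overshoot = 40 − 38 = 2 dB.
Ratio = input overshoot / output overshoot = 40 / 2 = 20.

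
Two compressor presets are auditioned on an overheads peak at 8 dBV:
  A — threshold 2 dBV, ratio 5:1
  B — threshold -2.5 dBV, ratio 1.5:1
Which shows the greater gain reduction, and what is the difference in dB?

A, by 1.3 dB

A: 6 dB over, compressed to 1.2 dB over, so 4.8 dB of GR.
B: 10.5 dB over, compressed to 7 dB over, so 3.5 dB of GR.
A reduces 1.3 dB more.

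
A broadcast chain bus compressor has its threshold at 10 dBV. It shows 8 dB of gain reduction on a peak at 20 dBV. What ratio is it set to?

5:1

Input overshoot = 20 − 10 = 10 dB.
Output overshoot = 10 − 8 = 2 dB.
Ratio = input overshoot / output overshoot = 10 / 2 = 5.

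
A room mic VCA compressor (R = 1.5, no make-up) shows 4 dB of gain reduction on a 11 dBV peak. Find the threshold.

-1 dBV

Input is 12 dB above T (since output overshoot × R = input overshoot: (7 − T)·1.5 = 11 − T gives T = -1 dBV).
Check: -1 + (11 − (-1))/1.5 = -1 + 8 = 7 dBV. ✓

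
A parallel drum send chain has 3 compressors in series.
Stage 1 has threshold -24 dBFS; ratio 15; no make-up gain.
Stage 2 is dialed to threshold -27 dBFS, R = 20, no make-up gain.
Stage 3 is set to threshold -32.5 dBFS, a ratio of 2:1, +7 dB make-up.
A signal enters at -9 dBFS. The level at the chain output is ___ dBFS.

Stage 1: overshoot 15 dB → 15/15 = 1 dB → -23 dBFS.
Stage 2: -23 dBFS is 4 dB over -27 dBFS; at 20:1 that becomes 0.2 dB over, giving -26.8 dBFS.
Stage 3: -26.8 dBFS is 5.7 dB over -32.5 dBFS; at 2:1 that becomes 2.85 dB over, giving -29.65 dBFS; +7 dB make-up → -22.65 dBFS.

-22.65 dBFS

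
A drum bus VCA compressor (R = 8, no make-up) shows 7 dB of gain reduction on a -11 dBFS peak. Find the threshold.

-19 dBFS

Input is 8 dB above T (since output overshoot × R = input overshoot: (-18 − T)·8 = -11 − T gives T = -19 dBFS).
Check: -19 + (-11 − (-19))/8 = -19 + 1 = -18 dBFS. ✓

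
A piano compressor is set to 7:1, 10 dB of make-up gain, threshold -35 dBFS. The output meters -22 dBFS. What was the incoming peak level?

-14 dBFS

Before make-up, the level was -22 − 10 = -32 dBFS.
That's 3 dB above the -35 dBFS threshold.
Before 7:1 compression the overshoot was 3 × 7 = 21 dB, so input = -35 + 21 = -14 dBFS.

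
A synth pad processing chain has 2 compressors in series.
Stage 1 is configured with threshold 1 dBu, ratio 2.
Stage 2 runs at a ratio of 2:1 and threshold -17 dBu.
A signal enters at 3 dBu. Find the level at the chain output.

-7.5 dBu

Stage 1: overshoot 2 dB → 2/2 = 1 dB → 2 dBu.
Stage 2: 2 dBu is 19 dB over -17 dBu; at 2:1 that becomes 9.5 dB over, giving -7.5 dBu.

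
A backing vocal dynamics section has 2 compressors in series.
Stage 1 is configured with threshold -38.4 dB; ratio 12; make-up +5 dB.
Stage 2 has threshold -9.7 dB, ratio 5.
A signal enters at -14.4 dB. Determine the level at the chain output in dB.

-31.4 dB

Stage 1: -14.4 dB is 24 dB over -38.4 dB; at 12:1 that becomes 2 dB over, giving -36.4 dB; +5 dB make-up → -31.4 dB.
Stage 2: below threshold (-31.4 ≤ -9.7); passes unchanged; output -31.4 dB.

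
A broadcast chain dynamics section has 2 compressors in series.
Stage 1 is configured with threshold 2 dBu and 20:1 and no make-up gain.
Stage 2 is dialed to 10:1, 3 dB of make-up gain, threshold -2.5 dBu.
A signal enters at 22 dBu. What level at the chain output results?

1.05 dBu

Stage 1: overshoot 20 dB → 20/20 = 1 dB → 3 dBu.
Stage 2: 5.5 dB above -2.5 dBu, reduced 10:1 to 0.55 dB above → -1.95 dBu; +3 dB make-up → 1.05 dBu.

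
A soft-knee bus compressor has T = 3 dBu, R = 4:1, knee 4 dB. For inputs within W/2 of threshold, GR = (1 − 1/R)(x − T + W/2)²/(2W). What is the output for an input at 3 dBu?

2.625 dBu

x − T + W/2 = 3 − 3 + 2 = 2.
GR = (1 − 1/4) × 2² / 8 = 0.75 × 4 / 8 = 0.375 dB.
Output = 3 − 0.375 = 2.625 dBu.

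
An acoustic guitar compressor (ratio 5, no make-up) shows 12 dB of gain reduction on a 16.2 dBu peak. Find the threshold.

1.2 dBu

Gain reduction = 16.2 − 4.2 = 12 dB; output overshoot = GR / (R − 1) = 12 / 4 = 3 dB.
Threshold = output − output overshoot = 4.2 − 3 = 1.2 dBu.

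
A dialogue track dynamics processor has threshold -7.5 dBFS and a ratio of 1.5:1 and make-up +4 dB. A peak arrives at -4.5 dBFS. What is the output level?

-1.5 dBFS

The input is 3 dB above the -7.5 dBFS threshold.
1.5:1 compression reduces that to 3/1.5 = 2 dB over.
That puts the output at -5.5 dBFS; make-up adds 4 dB, giving -1.5 dBFS.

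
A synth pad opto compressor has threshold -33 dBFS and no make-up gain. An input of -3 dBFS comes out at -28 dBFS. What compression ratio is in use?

6:1

Input overshoot = -3 − (-33) = 30 dB; output overshoot = -28 − (-33) = 5 dB.
Ratio = 30 / 5 = 6.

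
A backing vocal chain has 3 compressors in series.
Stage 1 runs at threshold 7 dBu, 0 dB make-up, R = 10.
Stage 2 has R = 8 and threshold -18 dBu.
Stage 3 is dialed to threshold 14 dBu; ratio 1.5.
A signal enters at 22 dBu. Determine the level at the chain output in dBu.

-14.6875 dBu

Stage 1: 22 dBu is 15 dB over 7 dBu; at 10:1 that becomes 1.5 dB over, giving 8.5 dBu.
Stage 2: overshoot 26.5 dB → 26.5/8 = 3.3125 dB → -14.6875 dBu.
Stage 3: -14.6875 dBu is at or below the 14 dBu threshold — no compression; output -14.6875 dBu.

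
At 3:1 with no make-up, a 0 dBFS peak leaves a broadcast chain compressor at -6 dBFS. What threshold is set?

-9 dBFS

Let T be the threshold. Output overshoot = (input overshoot)/R, so -6 − T = (0 − T)/3.
3·(-6 − T) = 0 − T → 2·T = -18 − 0 = -18.
T = -18/2 = -9 dBFS.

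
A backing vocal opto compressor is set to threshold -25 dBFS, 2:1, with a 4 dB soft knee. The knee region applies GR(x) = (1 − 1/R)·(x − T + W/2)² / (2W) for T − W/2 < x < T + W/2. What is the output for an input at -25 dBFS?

-25.25 dBFS

x − T + W/2 = -25 − (-25) + 2 = 2.
GR = (1 − 1/2) × 2² / 8 = 0.5 × 4 / 8 = 0.25 dB.
Output = -25 − 0.25 = -25.25 dBFS.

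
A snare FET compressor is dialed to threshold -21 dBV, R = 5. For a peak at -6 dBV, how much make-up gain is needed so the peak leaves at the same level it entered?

12 dB

Overshoot 15 dB → 15/5 = 3 dB after compression, so the compressed level is -21 + 3 = -18 dBV.
Make-up = target − compressed = -6 − (-18) = 12 dB.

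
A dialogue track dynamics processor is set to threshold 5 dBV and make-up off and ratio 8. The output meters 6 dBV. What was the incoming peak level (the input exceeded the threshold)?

13 dBV

Post-compression overshoot = 6 − 5 = 1 dB.
Input overshoot = R × output overshoot = 8 dB → input = 5 + 8 = 13 dBV.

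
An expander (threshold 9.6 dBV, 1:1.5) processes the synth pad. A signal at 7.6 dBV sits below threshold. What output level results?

6.6 dBV

Below threshold, a 1:1.5 expander applies gain = (1.5−1)×(T − x) of attenuation.
(1.5−1) × 2 = 1 dB, so output = 7.6 − 1 = 6.6 dBV.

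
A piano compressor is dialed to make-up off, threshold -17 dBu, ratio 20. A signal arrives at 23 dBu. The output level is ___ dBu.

The input is 40 dB above the -17 dBu threshold.
The 40 dB excess becomes 2 dB after 20:1 reduction.
Output = -17 + 2 = -15 dBu.

-15 dBu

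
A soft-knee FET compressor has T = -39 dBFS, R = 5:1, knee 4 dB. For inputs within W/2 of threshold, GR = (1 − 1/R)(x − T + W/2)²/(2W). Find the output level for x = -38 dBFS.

-38.9 dBFS

x − T + W/2 = -38 − (-39) + 2 = 3.
GR = (1 − 1/5) × 3² / 8 = 0.8 × 9 / 8 = 0.9 dB.
Output = -38 − 0.9 = -38.9 dBFS.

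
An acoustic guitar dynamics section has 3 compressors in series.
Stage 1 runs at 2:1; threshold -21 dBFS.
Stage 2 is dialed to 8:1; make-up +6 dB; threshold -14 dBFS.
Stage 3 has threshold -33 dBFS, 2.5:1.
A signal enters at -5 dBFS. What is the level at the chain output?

-22.95 dBFS

Stage 1: 16 dB above -21 dBFS, reduced 2:1 to 8 dB above → -13 dBFS.
Stage 2: -13 dBFS is 1 dB over -14 dBFS; at 8:1 that becomes 0.125 dB over, giving -13.875 dBFS; +6 dB make-up → -7.875 dBFS.
Stage 3: -7.875 dBFS is 25.125 dB over -33 dBFS; at 2.5:1 that becomes 10.05 dB over, giving -22.95 dBFS.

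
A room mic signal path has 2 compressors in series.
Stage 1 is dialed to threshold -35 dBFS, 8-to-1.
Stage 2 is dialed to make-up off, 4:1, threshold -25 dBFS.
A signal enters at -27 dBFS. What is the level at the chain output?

Stage 1: 8 dB above -35 dBFS, reduced 8:1 to 1 dB above → -34 dBFS.
Stage 2: -34 dBFS is at or below the -25 dBFS threshold — no compression; output -34 dBFS.

-34 dBFS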